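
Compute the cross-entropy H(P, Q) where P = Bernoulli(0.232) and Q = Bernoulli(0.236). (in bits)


H(P,Q) = -p*log2(q) - (1-p)*log2(1-q). -0.232*log2(0.236) = 0.483289; -0.768*log2(0.764) = 0.298257. H(P,Q) = 0.483289 + 0.298257 = 0.7815

0.7815 bits


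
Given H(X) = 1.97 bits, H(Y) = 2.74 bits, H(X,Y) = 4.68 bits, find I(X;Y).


I(X;Y) = H(X) + H(Y) - H(X,Y) = 1.97 + 2.74 - 4.68 = 0.03

0.03 bits


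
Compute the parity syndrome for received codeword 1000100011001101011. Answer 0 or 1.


Syndrome = XOR of all bits = 1 XOR 0 XOR 0 XOR 0 XOR 1 XOR 0 XOR 0 XOR 0 XOR 1 XOR 1 XOR 0 XOR 0 XOR 1 XOR 1 XOR 0 XOR 1 XOR 0 XOR 1 XOR 1 = 1

1


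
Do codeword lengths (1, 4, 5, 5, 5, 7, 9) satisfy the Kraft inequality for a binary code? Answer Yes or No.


Kraft sum = sum(2^(-l_i)) = 0.666, need <= 1. Result: satisfied (a binary prefix-free code with these lengths exists)

Yes


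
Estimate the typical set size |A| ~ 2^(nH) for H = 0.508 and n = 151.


log2|A_typical| = nH = 151 * 0.508 = 76.708, so |A_typical| ~ 2^76.708 = 1.234e+23

1.234e+23


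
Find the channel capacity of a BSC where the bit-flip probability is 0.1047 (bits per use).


H(p) = -p*log2(p) - (1-p)*log2(1-p) = -0.1047*log2(0.1047) - 0.8953*log2(0.8953) = 0.340868 + 0.142851 = 0.4837. C = 1 - H(p) = 1 - 0.4837 = 0.5163

0.5163 bits


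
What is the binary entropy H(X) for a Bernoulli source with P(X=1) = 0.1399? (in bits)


H = -p*log2(p) - (1-p)*log2(1-p). -0.1399*log2(0.1399) = 0.396971; -0.8601*log2(0.8601) = 0.187006. H = 0.396971 + 0.187006 = 0.584

0.584 bits


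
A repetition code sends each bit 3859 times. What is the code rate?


Rate = k/n = 1/3859

1/3859


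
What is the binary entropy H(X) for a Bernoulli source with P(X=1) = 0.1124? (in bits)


H = -p*log2(p) - (1-p)*log2(1-p). -0.1124*log2(0.1124) = 0.354429; -0.8876*log2(0.8876) = 0.152684. H = 0.354429 + 0.152684 = 0.5071

0.5071 bits


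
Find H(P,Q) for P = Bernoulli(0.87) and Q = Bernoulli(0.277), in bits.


H(P,Q) = -p*log2(q) - (1-p)*log2(1-q). -0.87*log2(0.277) = 1.611277; -0.13*log2(0.723) = 0.060831. H(P,Q) = 1.611277 + 0.060831 = 1.6721

1.6721 bits


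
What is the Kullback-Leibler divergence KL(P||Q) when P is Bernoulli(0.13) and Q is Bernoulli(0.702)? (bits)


KL = p*log2(p/q) + (1-p)*log2((1-p)/(1-q)) = 0.13*log2(0.13/0.702) + 0.87*log2(0.87/0.298) = 1.0285

1.0285 bits


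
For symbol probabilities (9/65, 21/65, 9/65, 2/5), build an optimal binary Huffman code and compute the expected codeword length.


Huffman construction (repeatedly merge the two least-probable nodes; each merge adds 1 bit to every symbol beneath it): 9/65 + 9/65 = 18/65; 18/65 + 21/65 = 3/5; 2/5 + 3/5 = 1. Resulting codeword lengths (in the order the probabilities were given): (3, 2, 3, 1). L_avg = sum(p_i * l_i) = 9/65*3 + 21/65*2 + 9/65*3 + 2/5*1 = 122/65 = 1.8769

1.8769 bits


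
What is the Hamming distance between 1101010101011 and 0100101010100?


Count differing positions: ^ . . ^ ^ ^ ^ ^ ^ ^ ^ ^ ^ = 11 differences

11


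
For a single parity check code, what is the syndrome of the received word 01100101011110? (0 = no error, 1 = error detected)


Syndrome = XOR of all bits = 0 XOR 1 XOR 1 XOR 0 XOR 0 XOR 1 XOR 0 XOR 1 XOR 0 XOR 1 XOR 1 XOR 1 XOR 1 XOR 0 = 0

0


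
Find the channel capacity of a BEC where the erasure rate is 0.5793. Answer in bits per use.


C = 1 - epsilon = 1 - 0.5793 = 0.4207

0.4207 bits


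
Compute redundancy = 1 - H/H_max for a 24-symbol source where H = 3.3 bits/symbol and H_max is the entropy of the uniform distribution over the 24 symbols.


H_max = log2(K) = log2(24) = 4.585 bits/symbol. Redundancy = 1 - H/H_max = 1 - 3.3/4.585 = 1 - 0.7197 = 0.2803

0.2803


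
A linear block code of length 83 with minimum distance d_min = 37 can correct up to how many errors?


Correction capability = floor((d-1)/2) = floor((37-1)/2) = 18

18 errors


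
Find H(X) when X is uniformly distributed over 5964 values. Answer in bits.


H = log2(n) = log2(5964) = 12.5421

12.5421 bits


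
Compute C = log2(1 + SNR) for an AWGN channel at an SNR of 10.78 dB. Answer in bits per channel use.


SNR_linear = 10^(10.78/10) = 11.9674; C = log2(1 + SNR_linear) = log2(1 + 11.9674) = 3.6968

3.6968 bits/channel use


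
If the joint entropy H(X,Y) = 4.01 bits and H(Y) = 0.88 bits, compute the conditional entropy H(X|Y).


H(X|Y) = H(X,Y) - H(Y) = 4.01 - 0.88 = 3.13

3.13 bits


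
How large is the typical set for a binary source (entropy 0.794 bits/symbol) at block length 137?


log2|A_typical| = nH = 137 * 0.794 = 108.778, so |A_typical| ~ 2^108.778 = 5.565e+32

5.565e+32


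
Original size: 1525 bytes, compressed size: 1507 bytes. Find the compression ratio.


Ratio = original / compressed = 1525 / 1507 = 1.0119

1.0119


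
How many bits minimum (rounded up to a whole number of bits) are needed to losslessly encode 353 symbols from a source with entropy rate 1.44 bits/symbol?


Minimum bits >= n * H = 353 * 1.44 = 508.32, rounded up to a whole number of bits = 509

509 bits


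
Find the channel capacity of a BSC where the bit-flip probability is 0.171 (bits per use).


H(p) = -p*log2(p) - (1-p)*log2(1-p) = -0.171*log2(0.171) - 0.829*log2(0.829) = 0.435696 + 0.224291 = 0.66. C = 1 - H(p) = 1 - 0.66 = 0.34

0.34 bits


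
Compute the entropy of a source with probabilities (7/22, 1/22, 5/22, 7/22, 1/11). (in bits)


H = -sum(p_i * log2(p_i)). Terms: -(7/22)*log2(7/22) = 0.525661; -(1/22)*log2(1/22) = 0.202701; -(5/22)*log2(5/22) = 0.485796; -(7/22)*log2(7/22) = 0.525661; -(1/11)*log2(1/11) = 0.314494. H = 0.525661 + 0.202701 + 0.485796 + 0.525661 + 0.314494 = 2.0543

2.0543 bits


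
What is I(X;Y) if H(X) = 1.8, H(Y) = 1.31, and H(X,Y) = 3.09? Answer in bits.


I(X;Y) = H(X) + H(Y) - H(X,Y) = 1.8 + 1.31 - 3.09 = 0.02

0.02 bits


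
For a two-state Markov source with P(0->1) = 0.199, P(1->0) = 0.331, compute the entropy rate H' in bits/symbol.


Stationary distribution: pi_0 = p10/(p01+p10) = 0.6245, pi_1 = 0.3755. Entropy rate H' = pi_0*H(p01) + pi_1*H(p10) = 0.6245*0.7199 + 0.3755*0.9159 = 0.7935

0.7935 bits/symbol


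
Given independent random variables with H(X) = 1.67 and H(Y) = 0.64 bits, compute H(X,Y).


For independent variables, H(X,Y) = H(X) + H(Y) = 1.67 + 0.64 = 2.31

2.31 bits


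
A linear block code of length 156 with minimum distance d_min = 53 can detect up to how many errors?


Detection capability = d_min - 1 = 53 - 1 = 52

52 errors


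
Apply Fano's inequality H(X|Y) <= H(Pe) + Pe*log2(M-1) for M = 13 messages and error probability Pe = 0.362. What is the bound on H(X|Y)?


H(Pe) = -Pe*log2(Pe) - (1-Pe)*log2(1-Pe) = -0.362*log2(0.362) - 0.638*log2(0.638) = 0.530670 + 0.413661 = 0.9443. Pe*log2(M-1) = 0.362*log2(12) = 1.297756. Bound = H(Pe) + Pe*log2(M-1) = 0.530670 + 0.413661 + 1.297756 = 2.2421

2.2421 bits


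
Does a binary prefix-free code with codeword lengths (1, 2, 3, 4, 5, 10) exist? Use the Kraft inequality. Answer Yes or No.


Kraft sum = sum(2^(-l_i)) = 0.9697, need <= 1. Result: satisfied (a binary prefix-free code with these lengths exists)

Yes


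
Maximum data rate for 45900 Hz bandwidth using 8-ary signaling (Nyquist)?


Rate = 2 * B * log2(M) = 2 * 45900 * 3.0 = 275400.0

275400.0 bps


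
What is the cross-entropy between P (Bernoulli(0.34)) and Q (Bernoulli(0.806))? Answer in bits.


H(P,Q) = -p*log2(q) - (1-p)*log2(1-q). -0.34*log2(0.806) = 0.105790; -0.66*log2(0.194) = 1.561475. H(P,Q) = 0.105790 + 1.561475 = 1.6673

1.6673 bits


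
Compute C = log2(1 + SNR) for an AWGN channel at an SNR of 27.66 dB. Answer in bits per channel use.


SNR_linear = 10^(27.66/10) = 583.4451; C = log2(1 + SNR_linear) = log2(1 + 583.4451) = 9.1909

9.1909 bits/channel use


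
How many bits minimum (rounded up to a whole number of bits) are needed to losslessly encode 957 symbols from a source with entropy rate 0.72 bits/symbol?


Minimum bits >= n * H = 957 * 0.72 = 689.04, rounded up to a whole number of bits = 690

690 bits


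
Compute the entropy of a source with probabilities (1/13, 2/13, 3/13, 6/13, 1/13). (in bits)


H = -sum(p_i * log2(p_i)). Terms: -(1/13)*log2(1/13) = 0.284649; -(2/13)*log2(2/13) = 0.415452; -(3/13)*log2(3/13) = 0.488187; -(6/13)*log2(6/13) = 0.514836; -(1/13)*log2(1/13) = 0.284649. H = 0.284649 + 0.415452 + 0.488187 + 0.514836 + 0.284649 = 1.9878

1.9878 bits


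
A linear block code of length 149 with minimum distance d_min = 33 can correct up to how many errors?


Correction capability = floor((d-1)/2) = floor((33-1)/2) = 16

16 errors


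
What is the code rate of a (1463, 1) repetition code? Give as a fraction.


Rate = k/n = 1/1463

1/1463


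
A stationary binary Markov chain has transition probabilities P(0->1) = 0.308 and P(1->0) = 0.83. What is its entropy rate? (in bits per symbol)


Stationary distribution: pi_0 = p10/(p01+p10) = 0.7293, pi_1 = 0.2707. Entropy rate H' = pi_0*H(p01) + pi_1*H(p10) = 0.7293*0.8909 + 0.2707*0.6577 = 0.8278

0.8278 bits/symbol


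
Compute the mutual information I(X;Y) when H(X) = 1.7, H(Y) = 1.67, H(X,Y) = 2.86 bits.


I(X;Y) = H(X) + H(Y) - H(X,Y) = 1.7 + 1.67 - 2.86 = 0.51

0.51 bits


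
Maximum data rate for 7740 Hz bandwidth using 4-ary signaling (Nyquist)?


Rate = 2 * B * log2(M) = 2 * 7740 * 2.0 = 30960.0

30960.0 bps


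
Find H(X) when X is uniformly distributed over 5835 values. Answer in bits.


H = log2(n) = log2(5835) = 12.5105

12.5105 bits


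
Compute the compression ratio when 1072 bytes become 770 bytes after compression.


Ratio = original / compressed = 1072 / 770 = 1.3922

1.3922


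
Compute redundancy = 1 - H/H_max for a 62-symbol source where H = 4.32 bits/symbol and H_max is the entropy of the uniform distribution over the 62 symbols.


H_max = log2(K) = log2(62) = 5.9542 bits/symbol. Redundancy = 1 - H/H_max = 1 - 4.32/5.9542 = 1 - 0.7255 = 0.2745

0.2745


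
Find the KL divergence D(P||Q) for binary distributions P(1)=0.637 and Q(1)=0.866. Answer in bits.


KL = p*log2(p/q) + (1-p)*log2((1-p)/(1-q)) = 0.637*log2(0.637/0.866) + 0.363*log2(0.363/0.134) = 0.2397

0.2397 bits


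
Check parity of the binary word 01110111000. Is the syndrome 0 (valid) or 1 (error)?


Syndrome = XOR of all bits = 0 XOR 1 XOR 1 XOR 1 XOR 0 XOR 1 XOR 1 XOR 1 XOR 0 XOR 0 XOR 0 = 0

0


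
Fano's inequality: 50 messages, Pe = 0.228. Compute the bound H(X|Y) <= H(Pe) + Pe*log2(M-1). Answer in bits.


H(Pe) = -Pe*log2(Pe) - (1-Pe)*log2(1-Pe) = -0.228*log2(0.228) - 0.772*log2(0.772) = 0.486300 + 0.288209 = 0.7745. Pe*log2(M-1) = 0.228*log2(49) = 1.280154. Bound = H(Pe) + Pe*log2(M-1) = 0.486300 + 0.288209 + 1.280154 = 2.0547

2.0547 bits


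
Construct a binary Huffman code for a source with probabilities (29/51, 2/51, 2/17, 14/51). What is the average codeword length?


Huffman construction (repeatedly merge the two least-probable nodes; each merge adds 1 bit to every symbol beneath it): 2/51 + 2/17 = 8/51; 8/51 + 14/51 = 22/51; 22/51 + 29/51 = 1. Resulting codeword lengths (in the order the probabilities were given): (1, 3, 3, 2). L_avg = sum(p_i * l_i) = 29/51*1 + 2/51*3 + 2/17*3 + 14/51*2 = 27/17 = 1.5882

1.5882 bits


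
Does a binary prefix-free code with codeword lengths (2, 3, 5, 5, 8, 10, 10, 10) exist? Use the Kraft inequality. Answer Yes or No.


Kraft sum = sum(2^(-l_i)) = 0.4443, need <= 1. Result: satisfied (a binary prefix-free code with these lengths exists)

Yes


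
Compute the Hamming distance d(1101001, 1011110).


Count differing positions: . ^ ^ . ^ ^ ^ = 5 differences

5


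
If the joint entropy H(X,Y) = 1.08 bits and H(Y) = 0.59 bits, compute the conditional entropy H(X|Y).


H(X|Y) = H(X,Y) - H(Y) = 1.08 - 0.59 = 0.49

0.49 bits


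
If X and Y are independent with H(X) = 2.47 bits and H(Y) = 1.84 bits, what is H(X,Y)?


For independent variables, H(X,Y) = H(X) + H(Y) = 2.47 + 1.84 = 4.31

4.31 bits


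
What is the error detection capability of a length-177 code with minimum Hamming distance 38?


Detection capability = d_min - 1 = 38 - 1 = 37

37 errors


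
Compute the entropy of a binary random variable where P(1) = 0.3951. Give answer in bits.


H = -p*log2(p) - (1-p)*log2(1-p). -0.3951*log2(0.3951) = 0.529320; -0.6049*log2(0.6049) = 0.438692. H = 0.529320 + 0.438692 = 0.968

0.968 bits


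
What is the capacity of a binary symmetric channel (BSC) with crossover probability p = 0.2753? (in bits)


H(p) = -p*log2(p) - (1-p)*log2(1-p) = -0.2753*log2(0.2753) - 0.7247*log2(0.7247) = 0.512312 + 0.336655 = 0.849. C = 1 - H(p) = 1 - 0.849 = 0.151

0.151 bits


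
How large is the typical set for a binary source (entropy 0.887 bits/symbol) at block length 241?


log2|A_typical| = nH = 241 * 0.887 = 213.767, so |A_typical| ~ 2^213.767 = 2.240e+64

2.240e+64


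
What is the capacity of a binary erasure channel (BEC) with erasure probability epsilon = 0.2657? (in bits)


C = 1 - epsilon = 1 - 0.2657 = 0.7343

0.7343 bits


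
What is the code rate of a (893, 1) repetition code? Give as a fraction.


Rate = k/n = 1/893

1/893


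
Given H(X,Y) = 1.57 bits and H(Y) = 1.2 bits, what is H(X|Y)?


H(X|Y) = H(X,Y) - H(Y) = 1.57 - 1.2 = 0.37

0.37 bits


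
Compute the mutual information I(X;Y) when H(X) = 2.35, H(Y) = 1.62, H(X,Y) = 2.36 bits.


I(X;Y) = H(X) + H(Y) - H(X,Y) = 2.35 + 1.62 - 2.36 = 1.61

1.61 bits


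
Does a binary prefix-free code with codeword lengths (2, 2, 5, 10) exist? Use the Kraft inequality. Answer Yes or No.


Kraft sum = sum(2^(-l_i)) = 0.5322, need <= 1. Result: satisfied (a binary prefix-free code with these lengths exists)

Yes


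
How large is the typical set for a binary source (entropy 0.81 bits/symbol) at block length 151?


log2|A_typical| = nH = 151 * 0.81 = 122.31, so |A_typical| ~ 2^122.31 = 6.591e+36

6.591e+36


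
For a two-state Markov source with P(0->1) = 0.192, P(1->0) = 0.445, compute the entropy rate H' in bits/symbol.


Stationary distribution: pi_0 = p10/(p01+p10) = 0.6986, pi_1 = 0.3014. Entropy rate H' = pi_0*H(p01) + pi_1*H(p10) = 0.6986*0.7056 + 0.3014*0.9913 = 0.7917

0.7917 bits/symbol


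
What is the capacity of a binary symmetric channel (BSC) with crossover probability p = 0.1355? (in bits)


H(p) = -p*log2(p) - (1-p)*log2(1-p) = -0.1355*log2(0.1355) - 0.8645*log2(0.8645) = 0.390733 + 0.181599 = 0.5723. C = 1 - H(p) = 1 - 0.5723 = 0.4277

0.4277 bits


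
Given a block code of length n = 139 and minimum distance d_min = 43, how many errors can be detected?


Detection capability = d_min - 1 = 43 - 1 = 42

42 errors


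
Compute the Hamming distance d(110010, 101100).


Count differing positions: . ^ ^ ^ ^ . = 4 differences

4


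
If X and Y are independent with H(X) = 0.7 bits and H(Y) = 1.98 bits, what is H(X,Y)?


For independent variables, H(X,Y) = H(X) + H(Y) = 0.7 + 1.98 = 2.68

2.68 bits


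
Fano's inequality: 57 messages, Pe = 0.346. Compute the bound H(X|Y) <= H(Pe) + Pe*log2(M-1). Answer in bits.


H(Pe) = -Pe*log2(Pe) - (1-Pe)*log2(1-Pe) = -0.346*log2(0.346) - 0.654*log2(0.654) = 0.529780 + 0.400665 = 0.9304. Pe*log2(M-1) = 0.346*log2(56) = 2.009345. Bound = H(Pe) + Pe*log2(M-1) = 0.529780 + 0.400665 + 2.009345 = 2.9398

2.9398 bits


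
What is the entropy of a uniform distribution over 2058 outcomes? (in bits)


H = log2(n) = log2(2058) = 11.007

11.007 bits


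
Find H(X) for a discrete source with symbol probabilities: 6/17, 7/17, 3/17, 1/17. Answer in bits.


H = -sum(p_i * log2(p_i)). Terms: -(6/17)*log2(6/17) = 0.530294; -(7/17)*log2(7/17) = 0.527103; -(3/17)*log2(3/17) = 0.441618; -(1/17)*log2(1/17) = 0.240439. H = 0.530294 + 0.527103 + 0.441618 + 0.240439 = 1.7395

1.7395 bits


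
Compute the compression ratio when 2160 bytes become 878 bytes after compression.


Ratio = original / compressed = 2160 / 878 = 2.4601

2.4601


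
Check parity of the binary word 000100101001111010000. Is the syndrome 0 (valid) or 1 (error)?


Syndrome = XOR of all bits = 0 XOR 0 XOR 0 XOR 1 XOR 0 XOR 0 XOR 1 XOR 0 XOR 1 XOR 0 XOR 0 XOR 1 XOR 1 XOR 1 XOR 1 XOR 0 XOR 1 XOR 0 XOR 0 XOR 0 XOR 0 = 0

0


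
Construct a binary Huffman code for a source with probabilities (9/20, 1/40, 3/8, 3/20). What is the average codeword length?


Huffman construction (repeatedly merge the two least-probable nodes; each merge adds 1 bit to every symbol beneath it): 1/40 + 3/20 = 7/40; 7/40 + 3/8 = 11/20; 9/20 + 11/20 = 1. Resulting codeword lengths (in the order the probabilities were given): (1, 3, 2, 3). L_avg = sum(p_i * l_i) = 9/20*1 + 1/40*3 + 3/8*2 + 3/20*3 = 69/40 = 1.725

1.725 bits


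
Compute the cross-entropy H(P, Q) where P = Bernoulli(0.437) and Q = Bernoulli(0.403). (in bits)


H(P,Q) = -p*log2(q) - (1-p)*log2(1-q). -0.437*log2(0.403) = 0.572972; -0.563*log2(0.597) = 0.418983. H(P,Q) = 0.572972 + 0.418983 = 0.992

0.992 bits


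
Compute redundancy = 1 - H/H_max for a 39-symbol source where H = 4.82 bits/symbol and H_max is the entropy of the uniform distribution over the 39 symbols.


H_max = log2(K) = log2(39) = 5.2854 bits/symbol. Redundancy = 1 - H/H_max = 1 - 4.82/5.2854 = 1 - 0.9119 = 0.0881

0.0881


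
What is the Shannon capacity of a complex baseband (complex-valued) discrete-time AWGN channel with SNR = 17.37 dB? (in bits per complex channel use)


SNR_linear = 10^(17.37/10) = 54.5758; C = log2(1 + SNR_linear) = log2(1 + 54.5758) = 5.7964

5.7964 bits/channel use


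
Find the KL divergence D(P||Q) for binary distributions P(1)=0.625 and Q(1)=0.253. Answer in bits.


KL = p*log2(p/q) + (1-p)*log2((1-p)/(1-q)) = 0.625*log2(0.625/0.253) + 0.375*log2(0.375/0.747) = 0.4426

0.4426 bits


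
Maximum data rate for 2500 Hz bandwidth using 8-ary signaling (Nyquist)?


Rate = 2 * B * log2(M) = 2 * 2500 * 3.0 = 15000.0

15000.0 bps


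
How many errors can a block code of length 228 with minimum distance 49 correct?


Correction capability = floor((d-1)/2) = floor((49-1)/2) = 24

24 errors


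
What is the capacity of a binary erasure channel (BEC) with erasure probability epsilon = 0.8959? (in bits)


C = 1 - epsilon = 1 - 0.8959 = 0.1041

0.1041 bits


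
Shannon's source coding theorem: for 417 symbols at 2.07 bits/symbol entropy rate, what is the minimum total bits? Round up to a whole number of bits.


Minimum bits >= n * H = 417 * 2.07 = 863.19, rounded up to a whole number of bits = 864

864 bits


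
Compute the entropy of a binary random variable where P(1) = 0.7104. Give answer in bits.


H = -p*log2(p) - (1-p)*log2(1-p). -0.7104*log2(0.7104) = 0.350438; -0.2896*log2(0.2896) = 0.517766. H = 0.350438 + 0.517766 = 0.8682

0.8682 bits


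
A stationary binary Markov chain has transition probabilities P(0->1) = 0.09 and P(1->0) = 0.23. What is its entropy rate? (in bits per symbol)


Stationary distribution: pi_0 = p10/(p01+p10) = 0.7188, pi_1 = 0.2812. Entropy rate H' = pi_0*H(p01) + pi_1*H(p10) = 0.7188*0.4365 + 0.2812*0.778 = 0.5325

0.5325 bits/symbol


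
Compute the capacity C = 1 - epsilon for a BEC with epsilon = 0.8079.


C = 1 - epsilon = 1 - 0.8079 = 0.1921

0.1921 bits


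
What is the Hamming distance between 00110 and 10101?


Count differing positions: ^ . . ^ ^ = 3 differences

3


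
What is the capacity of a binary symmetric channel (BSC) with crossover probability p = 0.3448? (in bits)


H(p) = -p*log2(p) - (1-p)*log2(1-p) = -0.3448*log2(0.3448) - 0.6552*log2(0.6552) = 0.529671 + 0.399667 = 0.9293. C = 1 - H(p) = 1 - 0.9293 = 0.0707

0.0707 bits


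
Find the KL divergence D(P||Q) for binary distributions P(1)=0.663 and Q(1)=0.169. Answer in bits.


KL = p*log2(p/q) + (1-p)*log2((1-p)/(1-q)) = 0.663*log2(0.663/0.169) + 0.337*log2(0.337/0.831) = 0.8686

0.8686 bits


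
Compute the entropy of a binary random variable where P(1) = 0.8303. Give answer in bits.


H = -p*log2(p) - (1-p)*log2(1-p). -0.8303*log2(0.8303) = 0.222766; -0.1697*log2(0.1697) = 0.434252. H = 0.222766 + 0.434252 = 0.657

0.657 bits


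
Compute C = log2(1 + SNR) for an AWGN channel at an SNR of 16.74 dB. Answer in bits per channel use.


SNR_linear = 10^(16.74/10) = 47.2063; C = log2(1 + SNR_linear) = log2(1 + 47.2063) = 5.5911

5.5911 bits/channel use


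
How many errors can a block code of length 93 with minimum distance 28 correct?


Correction capability = floor((d-1)/2) = floor((28-1)/2) = 13

13 errors


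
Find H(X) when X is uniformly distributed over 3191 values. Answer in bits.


H = log2(n) = log2(3191) = 11.6398

11.6398 bits


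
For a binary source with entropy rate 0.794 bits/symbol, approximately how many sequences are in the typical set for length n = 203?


log2|A_typical| = nH = 203 * 0.794 = 161.182, so |A_typical| ~ 2^161.182 = 3.316e+48

3.316e+48


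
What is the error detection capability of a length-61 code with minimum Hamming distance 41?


Detection capability = d_min - 1 = 41 - 1 = 40

40 errors


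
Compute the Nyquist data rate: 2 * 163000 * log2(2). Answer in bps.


Rate = 2 * B * log2(M) = 2 * 163000 * 1.0 = 326000.0

326000.0 bps


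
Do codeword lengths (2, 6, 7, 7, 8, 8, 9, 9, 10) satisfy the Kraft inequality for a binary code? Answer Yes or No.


Kraft sum = sum(2^(-l_i)) = 0.2939, need <= 1. Result: satisfied (a binary prefix-free code with these lengths exists)

Yes


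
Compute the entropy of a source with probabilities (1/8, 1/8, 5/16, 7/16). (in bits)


H = -sum(p_i * log2(p_i)). Terms: -(1/8)*log2(1/8) = 0.375000; -(1/8)*log2(1/8) = 0.375000; -(5/16)*log2(5/16) = 0.524397; -(7/16)*log2(7/16) = 0.521782. H = 0.375000 + 0.375000 + 0.524397 + 0.521782 = 1.7962

1.7962 bits


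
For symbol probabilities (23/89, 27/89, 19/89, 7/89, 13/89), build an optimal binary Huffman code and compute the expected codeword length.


Huffman construction (repeatedly merge the two least-probable nodes; each merge adds 1 bit to every symbol beneath it): 7/89 + 13/89 = 20/89; 19/89 + 20/89 = 39/89; 23/89 + 27/89 = 50/89; 39/89 + 50/89 = 1. Resulting codeword lengths (in the order the probabilities were given): (2, 2, 2, 3, 3). L_avg = sum(p_i * l_i) = 23/89*2 + 27/89*2 + 19/89*2 + 7/89*3 + 13/89*3 = 198/89 = 2.2247

2.2247 bits


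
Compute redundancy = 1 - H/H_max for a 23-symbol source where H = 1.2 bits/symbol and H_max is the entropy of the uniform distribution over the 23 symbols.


H_max = log2(K) = log2(23) = 4.5236 bits/symbol. Redundancy = 1 - H/H_max = 1 - 1.2/4.5236 = 1 - 0.2653 = 0.7347

0.7347


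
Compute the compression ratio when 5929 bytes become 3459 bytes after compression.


Ratio = original / compressed = 5929 / 3459 = 1.7141

1.7141


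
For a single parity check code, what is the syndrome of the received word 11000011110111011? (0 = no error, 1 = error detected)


Syndrome = XOR of all bits = 1 XOR 1 XOR 0 XOR 0 XOR 0 XOR 0 XOR 1 XOR 1 XOR 1 XOR 1 XOR 0 XOR 1 XOR 1 XOR 1 XOR 0 XOR 1 XOR 1 = 1

1


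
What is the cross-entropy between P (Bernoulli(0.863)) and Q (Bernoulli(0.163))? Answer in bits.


H(P,Q) = -p*log2(q) - (1-p)*log2(1-q). -0.863*log2(0.163) = 2.258519; -0.137*log2(0.837) = 0.035168. H(P,Q) = 2.258519 + 0.035168 = 2.2937

2.2937 bits


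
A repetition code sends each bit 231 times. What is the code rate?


Rate = k/n = 1/231

1/231


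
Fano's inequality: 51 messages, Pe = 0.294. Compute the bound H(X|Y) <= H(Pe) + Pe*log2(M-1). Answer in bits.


H(Pe) = -Pe*log2(Pe) - (1-Pe)*log2(1-Pe) = -0.294*log2(0.294) - 0.706*log2(0.706) = 0.519237 + 0.354595 = 0.8738. Pe*log2(M-1) = 0.294*log2(50) = 1.659294. Bound = H(Pe) + Pe*log2(M-1) = 0.519237 + 0.354595 + 1.659294 = 2.5331

2.5331 bits


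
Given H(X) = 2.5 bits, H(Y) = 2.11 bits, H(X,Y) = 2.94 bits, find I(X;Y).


I(X;Y) = H(X) + H(Y) - H(X,Y) = 2.5 + 2.11 - 2.94 = 1.67

1.67 bits


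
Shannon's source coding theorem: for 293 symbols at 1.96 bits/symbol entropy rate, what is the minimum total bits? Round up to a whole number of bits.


Minimum bits >= n * H = 293 * 1.96 = 574.28, rounded up to a whole number of bits = 575

575 bits


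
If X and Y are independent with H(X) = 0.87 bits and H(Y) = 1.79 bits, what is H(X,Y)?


For independent variables, H(X,Y) = H(X) + H(Y) = 0.87 + 1.79 = 2.66

2.66 bits


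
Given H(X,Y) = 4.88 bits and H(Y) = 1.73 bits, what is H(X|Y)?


H(X|Y) = H(X,Y) - H(Y) = 4.88 - 1.73 = 3.15

3.15 bits


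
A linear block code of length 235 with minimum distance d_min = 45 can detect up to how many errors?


Detection capability = d_min - 1 = 45 - 1 = 44

44 errors


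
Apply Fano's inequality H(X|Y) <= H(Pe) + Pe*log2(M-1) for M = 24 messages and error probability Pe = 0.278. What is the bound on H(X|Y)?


H(Pe) = -Pe*log2(Pe) - (1-Pe)*log2(1-Pe) = -0.278*log2(0.278) - 0.722*log2(0.722) = 0.513422 + 0.339289 = 0.8527. Pe*log2(M-1) = 0.278*log2(23) = 1.257550. Bound = H(Pe) + Pe*log2(M-1) = 0.513422 + 0.339289 + 1.257550 = 2.1103

2.1103 bits


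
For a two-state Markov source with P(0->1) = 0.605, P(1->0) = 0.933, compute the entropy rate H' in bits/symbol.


Stationary distribution: pi_0 = p10/(p01+p10) = 0.6066, pi_1 = 0.3934. Entropy rate H' = pi_0*H(p01) + pi_1*H(p10) = 0.6066*0.968 + 0.3934*0.3546 = 0.7267

0.7267 bits/symbol


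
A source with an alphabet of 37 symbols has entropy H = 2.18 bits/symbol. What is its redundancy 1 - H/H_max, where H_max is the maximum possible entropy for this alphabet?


H_max = log2(K) = log2(37) = 5.2095 bits/symbol. Redundancy = 1 - H/H_max = 1 - 2.18/5.2095 = 1 - 0.4185 = 0.5815

0.5815


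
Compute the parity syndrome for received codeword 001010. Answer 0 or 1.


Syndrome = XOR of all bits = 0 XOR 0 XOR 1 XOR 0 XOR 1 XOR 0 = 0

0


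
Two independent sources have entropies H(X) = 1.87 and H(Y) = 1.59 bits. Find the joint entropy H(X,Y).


For independent variables, H(X,Y) = H(X) + H(Y) = 1.87 + 1.59 = 3.46

3.46 bits


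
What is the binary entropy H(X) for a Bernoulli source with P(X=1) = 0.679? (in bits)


H = -p*log2(p) - (1-p)*log2(1-p). -0.679*log2(0.679) = 0.379233; -0.321*log2(0.321) = 0.526233. H = 0.379233 + 0.526233 = 0.9055

0.9055 bits


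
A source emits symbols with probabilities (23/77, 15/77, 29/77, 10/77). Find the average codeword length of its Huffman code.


Huffman construction (repeatedly merge the two least-probable nodes; each merge adds 1 bit to every symbol beneath it): 10/77 + 15/77 = 25/77; 23/77 + 25/77 = 48/77; 29/77 + 48/77 = 1. Resulting codeword lengths (in the order the probabilities were given): (2, 3, 1, 3). L_avg = sum(p_i * l_i) = 23/77*2 + 15/77*3 + 29/77*1 + 10/77*3 = 150/77 = 1.9481

1.9481 bits


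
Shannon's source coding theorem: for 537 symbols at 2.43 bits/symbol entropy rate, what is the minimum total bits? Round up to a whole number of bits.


Minimum bits >= n * H = 537 * 2.43 = 1304.91, rounded up to a whole number of bits = 1305

1305 bits


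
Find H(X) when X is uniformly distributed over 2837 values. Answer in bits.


H = log2(n) = log2(2837) = 11.4702

11.4702 bits


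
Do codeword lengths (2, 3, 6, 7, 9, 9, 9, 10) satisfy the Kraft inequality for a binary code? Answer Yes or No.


Kraft sum = sum(2^(-l_i)) = 0.4053, need <= 1. Result: satisfied (a binary prefix-free code with these lengths exists)

Yes


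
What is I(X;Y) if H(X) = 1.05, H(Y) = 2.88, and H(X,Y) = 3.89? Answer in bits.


I(X;Y) = H(X) + H(Y) - H(X,Y) = 1.05 + 2.88 - 3.89 = 0.04

0.04 bits


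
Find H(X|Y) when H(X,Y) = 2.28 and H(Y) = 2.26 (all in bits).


H(X|Y) = H(X,Y) - H(Y) = 2.28 - 2.26 = 0.02

0.02 bits


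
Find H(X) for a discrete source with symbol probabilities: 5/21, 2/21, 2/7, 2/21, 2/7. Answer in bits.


H = -sum(p_i * log2(p_i)). Terms: -(5/21)*log2(5/21) = 0.492950; -(2/21)*log2(2/21) = 0.323078; -(2/7)*log2(2/7) = 0.516387; -(2/21)*log2(2/21) = 0.323078; -(2/7)*log2(2/7) = 0.516387. H = 0.492950 + 0.323078 + 0.516387 + 0.323078 + 0.516387 = 2.1719

2.1719 bits


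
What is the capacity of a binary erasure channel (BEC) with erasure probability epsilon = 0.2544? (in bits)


C = 1 - epsilon = 1 - 0.2544 = 0.7456

0.7456 bits


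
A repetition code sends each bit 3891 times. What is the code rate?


Rate = k/n = 1/3891

1/3891


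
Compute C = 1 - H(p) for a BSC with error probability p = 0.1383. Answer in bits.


H(p) = -p*log2(p) - (1-p)*log2(1-p) = -0.1383*log2(0.1383) - 0.8617*log2(0.8617) = 0.394726 + 0.185044 = 0.5798. C = 1 - H(p) = 1 - 0.5798 = 0.4202

0.4202 bits


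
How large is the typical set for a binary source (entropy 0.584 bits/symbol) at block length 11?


log2|A_typical| = nH = 11 * 0.584 = 6.424, so |A_typical| ~ 2^6.424 = 8.587e+01

8.587e+01


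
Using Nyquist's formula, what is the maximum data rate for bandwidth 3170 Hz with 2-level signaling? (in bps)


Rate = 2 * B * log2(M) = 2 * 3170 * 1.0 = 6340.0

6340.0 bps


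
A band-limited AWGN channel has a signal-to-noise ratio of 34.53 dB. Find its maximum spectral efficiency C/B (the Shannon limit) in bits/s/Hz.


SNR_linear = 10^(34.53/10) = 2837.919; C/B = log2(1 + SNR_linear) = log2(1 + 2837.919) = 11.4711

11.4711 bits/s/Hz


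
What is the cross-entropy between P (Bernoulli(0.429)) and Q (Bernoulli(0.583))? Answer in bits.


H(P,Q) = -p*log2(q) - (1-p)*log2(1-q). -0.429*log2(0.583) = 0.333947; -0.571*log2(0.417) = 0.720534. H(P,Q) = 0.333947 + 0.720534 = 1.0545

1.0545 bits


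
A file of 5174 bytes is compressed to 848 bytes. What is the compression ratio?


Ratio = original / compressed = 5174 / 848 = 6.1014

6.1014


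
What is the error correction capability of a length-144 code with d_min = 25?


Correction capability = floor((d-1)/2) = floor((25-1)/2) = 12

12 errors


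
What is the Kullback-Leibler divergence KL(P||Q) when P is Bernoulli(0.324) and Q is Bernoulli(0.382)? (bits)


KL = p*log2(p/q) + (1-p)*log2((1-p)/(1-q)) = 0.324*log2(0.324/0.382) + 0.676*log2(0.676/0.618) = 0.0105

0.0105 bits


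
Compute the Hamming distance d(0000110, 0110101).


Count differing positions: . ^ ^ . . ^ ^ = 4 differences

4


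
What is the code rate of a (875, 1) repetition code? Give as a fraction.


Rate = k/n = 1/875

1/875


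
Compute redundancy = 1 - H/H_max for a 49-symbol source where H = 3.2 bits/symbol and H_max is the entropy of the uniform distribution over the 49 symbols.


H_max = log2(K) = log2(49) = 5.6147 bits/symbol. Redundancy = 1 - H/H_max = 1 - 3.2/5.6147 = 1 - 0.5699 = 0.4301

0.4301


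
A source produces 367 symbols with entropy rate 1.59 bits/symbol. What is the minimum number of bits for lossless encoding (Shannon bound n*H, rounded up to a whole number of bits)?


Minimum bits >= n * H = 367 * 1.59 = 583.53, rounded up to a whole number of bits = 584

584 bits


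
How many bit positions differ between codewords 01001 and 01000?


Count differing positions: . . . . ^ = 1 differences

1


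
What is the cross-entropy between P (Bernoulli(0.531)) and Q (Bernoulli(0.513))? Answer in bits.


H(P,Q) = -p*log2(q) - (1-p)*log2(1-q). -0.531*log2(0.513) = 0.511337; -0.469*log2(0.487) = 0.486825. H(P,Q) = 0.511337 + 0.486825 = 0.9982

0.9982 bits


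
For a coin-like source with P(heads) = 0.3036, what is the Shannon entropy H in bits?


H = -p*log2(p) - (1-p)*log2(1-p). -0.3036*log2(0.3036) = 0.522118; -0.6964*log2(0.6964) = 0.363529. H = 0.522118 + 0.363529 = 0.8856

0.8856 bits


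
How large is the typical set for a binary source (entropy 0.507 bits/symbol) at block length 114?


log2|A_typical| = nH = 114 * 0.507 = 57.798, so |A_typical| ~ 2^57.798 = 2.506e+17

2.506e+17


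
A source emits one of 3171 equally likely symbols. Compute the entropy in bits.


H = log2(n) = log2(3171) = 11.6307

11.6307 bits


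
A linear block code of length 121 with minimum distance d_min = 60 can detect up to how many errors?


Detection capability = d_min - 1 = 60 - 1 = 59

59 errors


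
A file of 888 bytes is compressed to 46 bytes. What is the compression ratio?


Ratio = original / compressed = 888 / 46 = 19.3043

19.3043


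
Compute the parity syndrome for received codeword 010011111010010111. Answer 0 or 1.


Syndrome = XOR of all bits = 0 XOR 1 XOR 0 XOR 0 XOR 1 XOR 1 XOR 1 XOR 1 XOR 1 XOR 0 XOR 1 XOR 0 XOR 0 XOR 1 XOR 0 XOR 1 XOR 1 XOR 1 = 1

1


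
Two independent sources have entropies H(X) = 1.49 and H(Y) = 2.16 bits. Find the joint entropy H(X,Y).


For independent variables, H(X,Y) = H(X) + H(Y) = 1.49 + 2.16 = 3.65

3.65 bits


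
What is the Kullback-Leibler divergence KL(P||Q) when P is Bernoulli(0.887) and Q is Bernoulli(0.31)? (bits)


KL = p*log2(p/q) + (1-p)*log2((1-p)/(1-q)) = 0.887*log2(0.887/0.31) + 0.113*log2(0.113/0.69) = 1.0503

1.0503 bits


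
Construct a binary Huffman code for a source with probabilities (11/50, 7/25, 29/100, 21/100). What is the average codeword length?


Huffman construction (repeatedly merge the two least-probable nodes; each merge adds 1 bit to every symbol beneath it): 21/100 + 11/50 = 43/100; 7/25 + 29/100 = 57/100; 43/100 + 57/100 = 1. Resulting codeword lengths (in the order the probabilities were given): (2, 2, 2, 2). L_avg = sum(p_i * l_i) = 11/50*2 + 7/25*2 + 29/100*2 + 21/100*2 = 2

2.0 bits


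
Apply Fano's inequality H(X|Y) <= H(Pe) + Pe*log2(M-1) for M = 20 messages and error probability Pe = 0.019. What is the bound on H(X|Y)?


H(Pe) = -Pe*log2(Pe) - (1-Pe)*log2(1-Pe) = -0.019*log2(0.019) - 0.981*log2(0.981) = 0.108639 + 0.027149 = 0.1358. Pe*log2(M-1) = 0.019*log2(19) = 0.080711. Bound = H(Pe) + Pe*log2(M-1) = 0.108639 + 0.027149 + 0.080711 = 0.2165

0.2165 bits


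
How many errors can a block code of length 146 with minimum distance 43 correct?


Correction capability = floor((d-1)/2) = floor((43-1)/2) = 21

21 errors


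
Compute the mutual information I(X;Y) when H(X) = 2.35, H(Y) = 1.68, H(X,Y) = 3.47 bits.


I(X;Y) = H(X) + H(Y) - H(X,Y) = 2.35 + 1.68 - 3.47 = 0.56

0.56 bits


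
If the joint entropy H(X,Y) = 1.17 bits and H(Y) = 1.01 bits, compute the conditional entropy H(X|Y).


H(X|Y) = H(X,Y) - H(Y) = 1.17 - 1.01 = 0.16

0.16 bits


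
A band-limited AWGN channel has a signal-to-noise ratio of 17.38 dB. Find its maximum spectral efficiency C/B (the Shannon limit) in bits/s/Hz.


SNR_linear = 10^(17.38/10) = 54.7016; C/B = log2(1 + SNR_linear) = log2(1 + 54.7016) = 5.7996

5.7996 bits/s/Hz


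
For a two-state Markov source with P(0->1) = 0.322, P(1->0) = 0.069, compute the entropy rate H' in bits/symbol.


Stationary distribution: pi_0 = p10/(p01+p10) = 0.1765, pi_1 = 0.8235. Entropy rate H' = pi_0*H(p01) + pi_1*H(p10) = 0.1765*0.9065 + 0.8235*0.3622 = 0.4582

0.4582 bits/symbol


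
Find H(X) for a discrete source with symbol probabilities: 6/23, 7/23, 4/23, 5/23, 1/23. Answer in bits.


H = -sum(p_i * log2(p_i)). Terms: -(6/23)*log2(6/23) = 0.505722; -(7/23)*log2(7/23) = 0.522324; -(4/23)*log2(4/23) = 0.438880; -(5/23)*log2(5/23) = 0.478616; -(1/23)*log2(1/23) = 0.196677. H = 0.505722 + 0.522324 + 0.438880 + 0.478616 + 0.196677 = 2.1422

2.1422 bits


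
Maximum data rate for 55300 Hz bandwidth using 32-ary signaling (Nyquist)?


Rate = 2 * B * log2(M) = 2 * 55300 * 5.0 = 553000.0

553000.0 bps


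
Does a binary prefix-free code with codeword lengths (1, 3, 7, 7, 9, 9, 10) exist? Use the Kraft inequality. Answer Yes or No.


Kraft sum = sum(2^(-l_i)) = 0.6455, need <= 1. Result: satisfied (a binary prefix-free code with these lengths exists)

Yes


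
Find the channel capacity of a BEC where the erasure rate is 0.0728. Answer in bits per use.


C = 1 - epsilon = 1 - 0.0728 = 0.9272

0.9272 bits


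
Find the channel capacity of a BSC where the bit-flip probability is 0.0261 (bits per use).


H(p) = -p*log2(p) - (1-p)*log2(1-p) = -0.0261*log2(0.0261) - 0.9739*log2(0.9739) = 0.137281 + 0.037159 = 0.1744. C = 1 - H(p) = 1 - 0.1744 = 0.8256

0.8256 bits


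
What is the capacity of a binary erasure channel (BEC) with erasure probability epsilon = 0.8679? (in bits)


C = 1 - epsilon = 1 - 0.8679 = 0.1321

0.1321 bits


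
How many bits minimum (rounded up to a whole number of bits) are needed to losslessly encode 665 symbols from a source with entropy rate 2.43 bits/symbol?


Minimum bits >= n * H = 665 * 2.43 = 1615.95, rounded up to a whole number of bits = 1616

1616 bits


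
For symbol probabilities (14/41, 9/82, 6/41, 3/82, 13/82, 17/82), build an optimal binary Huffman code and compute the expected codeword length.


Huffman construction (repeatedly merge the two least-probable nodes; each merge adds 1 bit to every symbol beneath it): 3/82 + 9/82 = 6/41; 6/41 + 6/41 = 12/41; 13/82 + 17/82 = 15/41; 12/41 + 14/41 = 26/41; 15/41 + 26/41 = 1. Resulting codeword lengths (in the order the probabilities were given): (2, 4, 3, 4, 2, 2). L_avg = sum(p_i * l_i) = 14/41*2 + 9/82*4 + 6/41*3 + 3/82*4 + 13/82*2 + 17/82*2 = 100/41 = 2.439

2.439 bits


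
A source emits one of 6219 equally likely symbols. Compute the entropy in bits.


H = log2(n) = log2(6219) = 12.6025

12.6025 bits


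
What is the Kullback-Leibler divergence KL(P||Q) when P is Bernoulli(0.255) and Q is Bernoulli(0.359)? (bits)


KL = p*log2(p/q) + (1-p)*log2((1-p)/(1-q)) = 0.255*log2(0.255/0.359) + 0.745*log2(0.745/0.641) = 0.0358

0.0358 bits


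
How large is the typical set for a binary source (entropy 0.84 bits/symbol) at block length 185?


log2|A_typical| = nH = 185 * 0.84 = 155.4, so |A_typical| ~ 2^155.4 = 6.026e+46

6.026e+46


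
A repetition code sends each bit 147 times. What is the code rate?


Rate = k/n = 1/147

1/147


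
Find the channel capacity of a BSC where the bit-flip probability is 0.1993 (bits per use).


H(p) = -p*log2(p) - (1-p)*log2(1-p) = -0.1993*log2(0.1993) - 0.8007*log2(0.8007) = 0.463768 + 0.256757 = 0.7205. C = 1 - H(p) = 1 - 0.7205 = 0.2795

0.2795 bits


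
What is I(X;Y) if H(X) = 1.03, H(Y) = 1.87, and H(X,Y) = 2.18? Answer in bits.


I(X;Y) = H(X) + H(Y) - H(X,Y) = 1.03 + 1.87 - 2.18 = 0.72

0.72 bits


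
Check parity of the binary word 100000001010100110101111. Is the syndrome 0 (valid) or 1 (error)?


Syndrome = XOR of all bits = 1 XOR 0 XOR 0 XOR 0 XOR 0 XOR 0 XOR 0 XOR 0 XOR 1 XOR 0 XOR 1 XOR 0 XOR 1 XOR 0 XOR 0 XOR 1 XOR 1 XOR 0 XOR 1 XOR 0 XOR 1 XOR 1 XOR 1 XOR 1 = 1

1


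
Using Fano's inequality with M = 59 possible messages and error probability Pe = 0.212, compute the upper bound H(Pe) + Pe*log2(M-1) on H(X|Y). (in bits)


H(Pe) = -Pe*log2(Pe) - (1-Pe)*log2(1-Pe) = -0.212*log2(0.212) - 0.788*log2(0.788) = 0.474427 + 0.270861 = 0.7453. Pe*log2(M-1) = 0.212*log2(58) = 1.241892. Bound = H(Pe) + Pe*log2(M-1) = 0.474427 + 0.270861 + 1.241892 = 1.9872

1.9872 bits


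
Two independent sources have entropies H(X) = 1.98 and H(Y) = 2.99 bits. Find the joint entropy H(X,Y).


For independent variables, H(X,Y) = H(X) + H(Y) = 1.98 + 2.99 = 4.97

4.97 bits


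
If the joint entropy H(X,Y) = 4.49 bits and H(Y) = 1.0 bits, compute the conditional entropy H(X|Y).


H(X|Y) = H(X,Y) - H(Y) = 4.49 - 1.0 = 3.49

3.49 bits


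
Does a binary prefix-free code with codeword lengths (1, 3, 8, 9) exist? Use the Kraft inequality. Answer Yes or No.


Kraft sum = sum(2^(-l_i)) = 0.6309, need <= 1. Result: satisfied (a binary prefix-free code with these lengths exists)

Yes


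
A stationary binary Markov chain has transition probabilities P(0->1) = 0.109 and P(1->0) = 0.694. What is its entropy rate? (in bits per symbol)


Stationary distribution: pi_0 = p10/(p01+p10) = 0.8643, pi_1 = 0.1357. Entropy rate H' = pi_0*H(p01) + pi_1*H(p10) = 0.8643*0.4969 + 0.1357*0.8885 = 0.55

0.55 bits/symbol
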